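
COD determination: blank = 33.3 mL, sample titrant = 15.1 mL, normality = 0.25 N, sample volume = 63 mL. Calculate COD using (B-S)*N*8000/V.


577.8 mg/L


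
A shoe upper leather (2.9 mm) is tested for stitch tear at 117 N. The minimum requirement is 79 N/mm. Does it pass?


STS = 117 / 2.9 = 40.3 N/mm
Minimum required: 79 N/mm
Passes: No


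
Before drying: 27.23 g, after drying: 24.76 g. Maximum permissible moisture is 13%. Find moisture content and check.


MC = (27.23 - 24.76) / 27.23 x 100 = 9.1%
Maximum: 13%
Acceptable: Yes


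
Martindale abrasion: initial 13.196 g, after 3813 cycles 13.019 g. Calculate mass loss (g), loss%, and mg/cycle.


Mass loss = 0.177 g
Loss = 1.34%
Rate = 0.046 mg/cycle

Loss = 13.196 - 13.019 = 0.177 g
Loss% = 0.177 / 13.196 x 100 = 1.34%
Rate = 0.177 / 3813 x 1000 = 0.046 mg/cycle


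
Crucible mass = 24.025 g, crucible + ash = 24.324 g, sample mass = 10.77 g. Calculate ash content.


Ash mass = 24.324 - 24.025 = 0.299 g
Ash% = 0.299 / 10.77 x 100 = 2.78%


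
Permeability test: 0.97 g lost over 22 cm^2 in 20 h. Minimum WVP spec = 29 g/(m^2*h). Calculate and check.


WVP = 0.97 / (22 x 20) x 10000 = 22.05 g/(m^2*h)
Minimum: 29 g/(m^2*h)
Meets spec: No


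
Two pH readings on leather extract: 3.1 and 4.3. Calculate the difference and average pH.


Difference = 1.2
Average pH = 3.70


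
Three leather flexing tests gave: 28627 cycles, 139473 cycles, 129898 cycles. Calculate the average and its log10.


Average = (28627 + 139473 + 129898) / 3 = 99333 cycles
log10(99333) = 5.00


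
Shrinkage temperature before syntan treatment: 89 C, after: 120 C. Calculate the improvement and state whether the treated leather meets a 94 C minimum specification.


Improvement = 120 - 89 = 31 C
Spec check: 120 C >= 94 C? Yes


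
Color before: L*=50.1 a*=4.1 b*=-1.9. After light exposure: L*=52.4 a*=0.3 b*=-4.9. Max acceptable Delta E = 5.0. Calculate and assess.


Delta E = 5.36
Passes: No

dL = 2.3, da = -3.8, db = -3.0
dE = sqrt((2.3)^2 + (-3.8)^2 + (-3.0)^2) = 5.36
Max = 5.0
Passes: No


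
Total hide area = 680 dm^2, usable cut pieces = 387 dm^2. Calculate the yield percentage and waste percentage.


Yield = 387 / 680 x 100 = 56.9%
Waste = 680 - 387 = 293 dm^2
Waste% = 100 - 56.9 = 43.1%


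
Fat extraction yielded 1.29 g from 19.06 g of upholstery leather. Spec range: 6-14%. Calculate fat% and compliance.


Fat content = 6.8%
Compliant: Yes


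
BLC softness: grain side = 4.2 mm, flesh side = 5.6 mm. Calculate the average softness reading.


4.90 mm


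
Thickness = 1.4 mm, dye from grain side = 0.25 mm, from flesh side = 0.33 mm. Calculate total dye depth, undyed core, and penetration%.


Total dyed = 0.58 mm
Undyed core = 0.82 mm
Penetration = 41.4%

Total dyed = 0.25 + 0.33 = 0.58 mm
Undyed core = 1.4 - 0.58 = 0.82 mm
Penetration = 0.58 / 1.4 x 100 = 41.4%


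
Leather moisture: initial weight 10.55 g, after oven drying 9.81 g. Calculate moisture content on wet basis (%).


Moisture = 10.55 - 9.81 = 0.74 g
MC = 0.74 / 10.55 x 100 = 7.0%


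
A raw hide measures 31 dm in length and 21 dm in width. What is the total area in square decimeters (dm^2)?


Area = length x width
Area = 31 x 21 = 651 dm^2


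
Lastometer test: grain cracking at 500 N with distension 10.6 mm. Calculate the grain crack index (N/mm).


Grain crack index = force / distension
Index = 500 / 10.6 = 47.2 N/mm


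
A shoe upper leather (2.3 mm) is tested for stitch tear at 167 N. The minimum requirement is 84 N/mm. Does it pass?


STS = 167 / 2.3 = 72.6 N/mm
Minimum required: 84 N/mm
Passes: No


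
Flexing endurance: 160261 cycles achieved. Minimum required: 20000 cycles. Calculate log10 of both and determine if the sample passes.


Achieved: log10 = 5.20
Required: log10 = 4.30
Passes: Yes

log10(160261) = 5.20
log10(20000) = 4.30
Passes: Yes


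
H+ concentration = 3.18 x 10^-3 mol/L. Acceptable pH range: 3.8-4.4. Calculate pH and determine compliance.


pH = 2.50
Compliant: No


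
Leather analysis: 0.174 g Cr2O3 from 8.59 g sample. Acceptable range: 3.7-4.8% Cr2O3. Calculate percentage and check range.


Cr2O3% = 0.174 / 8.59 x 100 = 2.03%
Acceptable range: 3.7 to 4.8%
Within range: No


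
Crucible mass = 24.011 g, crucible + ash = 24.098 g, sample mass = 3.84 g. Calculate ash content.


Ash mass = 0.087 g
Ash content = 2.27%

Ash mass = 24.098 - 24.011 = 0.087 g
Ash% = 0.087 / 3.84 x 100 = 2.27%


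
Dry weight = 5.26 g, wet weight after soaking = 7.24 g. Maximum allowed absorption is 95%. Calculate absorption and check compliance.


Absorption = 37.6%
Compliant: Yes


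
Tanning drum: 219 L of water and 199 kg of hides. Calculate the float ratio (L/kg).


1.1

Float ratio = water / hide weight
Ratio = 219 / 199 = 1.1


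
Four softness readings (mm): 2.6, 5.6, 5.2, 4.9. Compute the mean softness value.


4.58 mm


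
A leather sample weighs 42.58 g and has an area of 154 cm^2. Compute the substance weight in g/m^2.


2764.9 g/m^2


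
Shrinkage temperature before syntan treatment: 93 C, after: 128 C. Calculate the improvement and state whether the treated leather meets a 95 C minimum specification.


Improvement = 35 C
Meets 95 C spec: Yes


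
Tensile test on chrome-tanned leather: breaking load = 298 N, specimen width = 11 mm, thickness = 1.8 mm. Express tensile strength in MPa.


Cross-section = 11 x 1.8 = 19.8 mm^2
TS = 298 / 19.8 = 15.05 MPa
(1 N/mm^2 = 1 MPa)


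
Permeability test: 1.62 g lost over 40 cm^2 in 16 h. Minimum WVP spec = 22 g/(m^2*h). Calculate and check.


WVP = 25.31 g/(m^2*h)
Meets specification: Yes

WVP = 1.62 / (40 x 16) x 10000 = 25.31 g/(m^2*h)
Minimum: 22 g/(m^2*h)
Meets spec: Yes


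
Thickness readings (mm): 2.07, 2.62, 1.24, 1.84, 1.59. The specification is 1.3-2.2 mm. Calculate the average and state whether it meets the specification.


Average = 1.87 mm
Within specification: Yes

Sum = 9.36
Average = 9.36 / 5 = 1.87 mm
Specification range: 1.3 to 2.2 mm
Within spec: Yes


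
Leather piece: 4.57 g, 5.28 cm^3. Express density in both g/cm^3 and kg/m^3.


Density = 4.57 / 5.28 = 0.866 g/cm^3
Convert: 0.866 x 1000 = 866 kg/m^3


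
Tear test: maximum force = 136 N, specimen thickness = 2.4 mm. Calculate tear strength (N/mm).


Tear strength = force / thickness
Tear = 136 / 2.4 = 56.7 N/mm


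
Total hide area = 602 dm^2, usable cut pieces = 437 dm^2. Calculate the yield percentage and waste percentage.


Yield = 437 / 602 x 100 = 72.6%
Waste = 602 - 437 = 165 dm^2
Waste% = 100 - 72.6 = 27.4%


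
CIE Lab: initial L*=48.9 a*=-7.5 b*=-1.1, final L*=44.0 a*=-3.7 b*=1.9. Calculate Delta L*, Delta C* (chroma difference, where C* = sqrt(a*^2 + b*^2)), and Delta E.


Delta L* = 44.0 - 48.9 = -4.9
C1* = sqrt((-7.5)^2 + (-1.1)^2) = 7.580
C2* = sqrt((-3.7)^2 + (1.9)^2) = 4.159
Delta C* = 4.159 - 7.580 = -3.42
Delta E = sqrt((-4.9)^2 + (3.8)^2 + (3.0)^2) = 6.89


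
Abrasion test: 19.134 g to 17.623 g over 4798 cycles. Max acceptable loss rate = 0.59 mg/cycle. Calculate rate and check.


Loss = 19.134 - 17.623 = 1.511 g
Rate = 1.511 g / 4798 cycles x 1000 = 0.315 mg/cycle
Max = 0.59 mg/cycle
Passes: Yes


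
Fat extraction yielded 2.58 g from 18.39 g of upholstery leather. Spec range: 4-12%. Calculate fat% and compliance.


Fat% = 2.58 / 18.39 x 100 = 14.0%
Spec range: 4-12%
Compliant: No


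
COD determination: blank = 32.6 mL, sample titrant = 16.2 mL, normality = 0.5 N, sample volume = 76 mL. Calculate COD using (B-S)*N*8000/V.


863.2 mg/L


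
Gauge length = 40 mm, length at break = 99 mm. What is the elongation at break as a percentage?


Extension = 99 - 40 = 59 mm
Elongation = 59 / 40 x 100 = 147.5%


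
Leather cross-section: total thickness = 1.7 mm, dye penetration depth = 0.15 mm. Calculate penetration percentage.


8.8%

Penetration% = 0.15 / 1.7 x 100
Penetration = 8.8%


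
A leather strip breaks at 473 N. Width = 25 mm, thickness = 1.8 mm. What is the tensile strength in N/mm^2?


10.51 N/mm^2


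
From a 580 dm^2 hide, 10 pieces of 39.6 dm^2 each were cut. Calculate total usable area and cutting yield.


Total usable = 10 x 39.6 = 396.0 dm^2
Yield = 396.0 / 580 x 100 = 68.3%


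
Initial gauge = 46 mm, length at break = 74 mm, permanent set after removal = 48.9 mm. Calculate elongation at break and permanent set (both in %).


Elongation at break = 60.9%
Permanent set = 6.3%

Elongation at break = (74 - 46) / 46 x 100 = 60.9%
Permanent set = (48.9 - 46) / 46 x 100 = 6.3%


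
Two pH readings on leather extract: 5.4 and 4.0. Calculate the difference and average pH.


Difference = 1.4
Average pH = 4.70

Difference = |5.4 - 4.0| = 1.4
Average = (5.4 + 4.0) / 2 = 4.70


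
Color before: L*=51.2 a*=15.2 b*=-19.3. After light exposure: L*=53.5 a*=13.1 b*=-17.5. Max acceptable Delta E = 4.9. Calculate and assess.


dL = 2.3, da = -2.1, db = 1.8
dE = sqrt((2.3)^2 + (-2.1)^2 + (1.8)^2) = 3.60
Max = 4.9
Passes: Yes


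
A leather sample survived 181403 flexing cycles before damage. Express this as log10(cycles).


log10(181403) = 5.26


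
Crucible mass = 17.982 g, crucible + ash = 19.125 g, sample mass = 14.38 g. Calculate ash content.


Ash mass = 1.143 g
Ash content = 7.95%

Ash mass = 19.125 - 17.982 = 1.143 g
Ash% = 1.143 / 14.38 x 100 = 7.95%


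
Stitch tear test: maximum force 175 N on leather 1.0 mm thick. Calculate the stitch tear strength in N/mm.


175.0 N/mm


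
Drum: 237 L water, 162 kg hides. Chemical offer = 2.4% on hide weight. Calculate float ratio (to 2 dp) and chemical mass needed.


Float ratio = 1.46
Chemical needed = 3.888 kg

Float ratio = 237 / 162 = 1.46
Chemical = 162 x 2.4 / 100 = 3.888 kg


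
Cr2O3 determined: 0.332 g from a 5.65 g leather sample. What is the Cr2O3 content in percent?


Cr2O3% = 0.332 / 5.65 x 100
Cr2O3% = 5.88%


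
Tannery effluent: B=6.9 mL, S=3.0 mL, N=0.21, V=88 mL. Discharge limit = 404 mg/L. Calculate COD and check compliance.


COD = (6.9 - 3.0) x 0.21 x 8000 / 88 = 74.5 mg/L
Limit: 404 mg/L
Compliant: Yes


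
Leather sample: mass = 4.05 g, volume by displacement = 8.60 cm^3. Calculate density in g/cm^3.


Density = mass / volume
Density = 4.05 / 8.60 = 0.471 g/cm^3


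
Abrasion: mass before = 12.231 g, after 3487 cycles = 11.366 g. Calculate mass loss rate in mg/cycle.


0.248 mg/cycle


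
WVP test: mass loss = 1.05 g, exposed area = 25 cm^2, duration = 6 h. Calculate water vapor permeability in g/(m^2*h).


70.00 g/(m^2*h)

WVP = mass_loss / (area x time) x 10000
WVP = 1.05 / (25 x 6) x 10000
WVP = 1.05 / 150 x 10000 = 70.00 g/(m^2*h)


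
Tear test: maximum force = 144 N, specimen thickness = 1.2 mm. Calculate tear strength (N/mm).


120.0 N/mm

Tear strength = force / thickness
Tear = 144 / 1.2 = 120.0 N/mm


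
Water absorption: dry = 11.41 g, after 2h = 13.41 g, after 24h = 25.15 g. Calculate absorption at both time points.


2h absorption = 17.5%
24h absorption = 120.4%

WA (2h) = (13.41 - 11.41) / 11.41 x 100 = 17.5%
WA (24h) = (25.15 - 11.41) / 11.41 x 100 = 120.4%


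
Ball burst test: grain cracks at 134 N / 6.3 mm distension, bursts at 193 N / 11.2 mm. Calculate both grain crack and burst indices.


Crack index = 134 / 6.3 = 21.3 N/mm
Burst index = 193 / 11.2 = 17.2 N/mm


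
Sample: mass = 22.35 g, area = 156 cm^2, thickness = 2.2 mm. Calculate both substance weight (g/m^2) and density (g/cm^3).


Substance weight = 1432.7 g/m^2
Density = 0.651 g/cm^3

SW = 22.35 / 156 x 10000 = 1432.7 g/m^2
Volume = 156 x 2.2 / 10 = 34.32 cm^3
Density = 22.35 / 34.32 = 0.651 g/cm^3


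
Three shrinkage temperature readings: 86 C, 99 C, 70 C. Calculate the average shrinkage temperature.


85.0 C

Average = (86 + 99 + 70) / 3
Average = 255 / 3 = 85.0 C


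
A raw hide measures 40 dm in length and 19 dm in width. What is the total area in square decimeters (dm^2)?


760 dm^2

Area = length x width
Area = 40 x 19 = 760 dm^2


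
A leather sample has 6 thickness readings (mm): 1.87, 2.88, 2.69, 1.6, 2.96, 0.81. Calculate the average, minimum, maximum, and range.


Sum = 12.81
Average = 12.81 / 6 = 2.14 mm
Minimum = 0.81 mm
Maximum = 2.96 mm
Range = 2.96 - 0.81 = 2.15 mm


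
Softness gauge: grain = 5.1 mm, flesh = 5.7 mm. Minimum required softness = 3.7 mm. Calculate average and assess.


Average = (5.1 + 5.7) / 2 = 5.40 mm
Minimum = 3.7 mm
Meets requirement: Yes


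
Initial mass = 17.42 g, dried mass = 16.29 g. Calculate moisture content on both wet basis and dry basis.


Moisture lost = 17.42 - 16.29 = 1.13 g
Wet basis MC = 1.13 / 17.42 x 100 = 6.5%
Dry basis MC = 1.13 / 16.29 x 100 = 6.9%


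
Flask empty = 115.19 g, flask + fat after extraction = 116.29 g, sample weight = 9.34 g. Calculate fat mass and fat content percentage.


Fat mass = 1.10 g
Fat content = 11.8%

Fat mass = 116.29 - 115.19 = 1.10 g
Fat% = 1.10 / 9.34 x 100 = 11.8%


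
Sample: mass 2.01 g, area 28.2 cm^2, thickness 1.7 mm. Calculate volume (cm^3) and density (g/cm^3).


Volume = 4.794 cm^3
Density = 0.419 g/cm^3

Thickness in cm = 1.7 / 10 = 0.17 cm
Volume = 28.2 x 0.17 = 4.794 cm^3
Density = 2.01 / 4.794 = 0.419 g/cm^3


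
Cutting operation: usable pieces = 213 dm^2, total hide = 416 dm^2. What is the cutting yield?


Yield = usable / total x 100
Yield = 213 / 416 x 100 = 51.2%


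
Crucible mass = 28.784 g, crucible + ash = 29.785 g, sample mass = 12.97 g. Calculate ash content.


Ash mass = 29.785 - 28.784 = 1.001 g
Ash% = 1.001 / 12.97 x 100 = 7.72%


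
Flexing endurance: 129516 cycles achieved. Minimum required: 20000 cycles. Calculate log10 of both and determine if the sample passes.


log10(129516) = 5.11
log10(20000) = 4.30
Passes: Yes


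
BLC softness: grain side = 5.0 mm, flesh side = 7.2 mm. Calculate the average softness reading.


6.10 mm


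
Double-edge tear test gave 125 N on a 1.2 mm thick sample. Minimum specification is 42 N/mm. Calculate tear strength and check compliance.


Tear strength = 125 / 1.2 = 104.2 N/mm
Required minimum = 42 N/mm
Compliant: Yes


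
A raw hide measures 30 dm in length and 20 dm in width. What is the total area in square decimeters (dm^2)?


Area = length x width
Area = 30 x 20 = 600 dm^2


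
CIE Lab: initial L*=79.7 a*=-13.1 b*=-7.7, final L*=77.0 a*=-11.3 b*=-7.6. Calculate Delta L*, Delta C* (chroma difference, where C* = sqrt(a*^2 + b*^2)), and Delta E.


Delta L* = 77.0 - 79.7 = -2.7
C1* = sqrt((-13.1)^2 + (-7.7)^2) = 15.195
C2* = sqrt((-11.3)^2 + (-7.6)^2) = 13.618
Delta C* = 13.618 - 15.195 = -1.58
Delta E = sqrt((-2.7)^2 + (1.8)^2 + (0.1)^2) = 3.25


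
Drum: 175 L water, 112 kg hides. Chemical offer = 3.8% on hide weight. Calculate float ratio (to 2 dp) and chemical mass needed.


Float ratio = 175 / 112 = 1.56
Chemical = 112 x 3.8 / 100 = 4.256 kg


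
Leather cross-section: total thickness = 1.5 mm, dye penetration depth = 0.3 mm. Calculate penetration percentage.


Penetration% = 0.3 / 1.5 x 100
Penetration = 20.0%


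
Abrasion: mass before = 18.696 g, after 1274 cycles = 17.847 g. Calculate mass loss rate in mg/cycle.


Mass loss = 18.696 - 17.847 = 0.849 g
Rate = 0.849 / 1274 x 1000 = 0.666 mg/cycle


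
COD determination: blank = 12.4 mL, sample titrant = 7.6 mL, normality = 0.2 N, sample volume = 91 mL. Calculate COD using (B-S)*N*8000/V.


84.4 mg/L


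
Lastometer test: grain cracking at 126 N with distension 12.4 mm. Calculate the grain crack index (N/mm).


10.2 N/mm


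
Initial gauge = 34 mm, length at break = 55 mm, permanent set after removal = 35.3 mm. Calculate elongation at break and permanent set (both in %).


Elongation at break = 61.8%
Permanent set = 3.8%

Elongation at break = (55 - 34) / 34 x 100 = 61.8%
Permanent set = (35.3 - 34) / 34 x 100 = 3.8%


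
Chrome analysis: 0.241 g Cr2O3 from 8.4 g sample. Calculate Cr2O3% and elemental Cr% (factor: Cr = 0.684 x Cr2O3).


Cr2O3 = 2.87%
Cr = 1.96%


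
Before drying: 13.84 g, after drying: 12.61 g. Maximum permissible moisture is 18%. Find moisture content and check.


Moisture content = 8.9%
Acceptable: Yes

MC = (13.84 - 12.61) / 13.84 x 100 = 8.9%
Maximum: 18%
Acceptable: Yes


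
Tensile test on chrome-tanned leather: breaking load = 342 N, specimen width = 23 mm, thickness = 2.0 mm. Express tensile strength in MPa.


Cross-section = 23 x 2.0 = 46.0 mm^2
TS = 342 / 46.0 = 7.43 MPa
(1 N/mm^2 = 1 MPa)


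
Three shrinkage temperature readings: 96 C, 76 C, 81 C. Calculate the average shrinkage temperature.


84.3 C

Average = (96 + 76 + 81) / 3
Average = 253 / 3 = 84.3 C


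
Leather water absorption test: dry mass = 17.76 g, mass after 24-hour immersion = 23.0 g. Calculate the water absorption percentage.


29.5%

Water absorbed = 23.0 - 17.76 = 5.24 g
WA% = 5.24 / 17.76 x 100 = 29.5%


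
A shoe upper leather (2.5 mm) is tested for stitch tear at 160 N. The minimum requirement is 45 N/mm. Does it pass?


STS = 64.0 N/mm
Passes: Yes


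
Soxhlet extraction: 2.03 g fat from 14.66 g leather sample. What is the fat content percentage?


Fat content = 2.03 / 14.66 x 100
Fat = 13.8%


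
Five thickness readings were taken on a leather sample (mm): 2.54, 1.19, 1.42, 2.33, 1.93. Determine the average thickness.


1.88 mm

Sum = 2.54 + 1.19 + 1.42 + 2.33 + 1.93 = 9.41
Average = 9.41 / 5 = 1.88 mm


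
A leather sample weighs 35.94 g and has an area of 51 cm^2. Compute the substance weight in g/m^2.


Substance weight = mass / area x 10000
SW = 35.94 / 51 x 10000
SW = 7047.1 g/m^2


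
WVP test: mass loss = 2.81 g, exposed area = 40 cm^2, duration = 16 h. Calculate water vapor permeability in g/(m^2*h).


43.91 g/(m^2*h)


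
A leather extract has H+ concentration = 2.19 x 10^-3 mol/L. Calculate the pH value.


pH = -log10[H+]
pH = -log10(2.19 x 10^-3) = 2.66


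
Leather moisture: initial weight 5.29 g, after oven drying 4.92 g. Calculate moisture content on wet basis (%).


7.0%


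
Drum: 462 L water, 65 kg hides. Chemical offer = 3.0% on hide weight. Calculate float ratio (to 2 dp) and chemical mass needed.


Float ratio = 462 / 65 = 7.11
Chemical = 65 x 3.0 / 100 = 1.95 kg


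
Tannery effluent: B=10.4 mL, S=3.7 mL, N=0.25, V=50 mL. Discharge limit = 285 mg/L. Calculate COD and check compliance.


COD = (10.4 - 3.7) x 0.25 x 8000 / 50 = 268.0 mg/L
Limit: 285 mg/L
Compliant: Yes


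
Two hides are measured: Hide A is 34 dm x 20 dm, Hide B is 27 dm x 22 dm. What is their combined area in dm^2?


Hide A area = 34 x 20 = 680 dm^2
Hide B area = 27 x 22 = 594 dm^2
Total = 680 + 594 = 1274 dm^2


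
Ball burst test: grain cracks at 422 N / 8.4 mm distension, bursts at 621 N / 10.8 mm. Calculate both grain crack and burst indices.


Crack index = 50.2 N/mm
Burst index = 57.5 N/mm


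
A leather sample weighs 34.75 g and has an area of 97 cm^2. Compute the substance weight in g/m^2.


3582.5 g/m^2


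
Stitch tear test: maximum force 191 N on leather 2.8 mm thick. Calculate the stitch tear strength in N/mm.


Stitch tear strength = force / thickness
STS = 191 / 2.8 = 68.2 N/mm


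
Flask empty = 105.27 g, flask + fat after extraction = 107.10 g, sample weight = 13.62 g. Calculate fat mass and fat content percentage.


Fat mass = 107.10 - 105.27 = 1.83 g
Fat% = 1.83 / 13.62 x 100 = 13.4%


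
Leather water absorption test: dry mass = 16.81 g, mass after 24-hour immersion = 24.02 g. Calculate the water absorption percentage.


Water absorbed = 24.02 - 16.81 = 7.21 g
WA% = 7.21 / 16.81 x 100 = 42.9%


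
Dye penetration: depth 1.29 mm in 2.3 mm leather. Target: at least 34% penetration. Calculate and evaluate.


Penetration = 56.1%
Meets target: Yes

Penetration = 1.29 / 2.3 x 100 = 56.1%
Target: 34%
Meets target: Yes


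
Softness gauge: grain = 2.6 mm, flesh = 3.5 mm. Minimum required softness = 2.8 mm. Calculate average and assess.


Average softness = 3.05 mm
Meets requirement: Yes

Average = (2.6 + 3.5) / 2 = 3.05 mm
Minimum = 2.8 mm
Meets requirement: Yes


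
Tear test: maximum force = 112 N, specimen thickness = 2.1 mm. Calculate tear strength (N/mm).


53.3 N/mm

Tear strength = force / thickness
Tear = 112 / 2.1 = 53.3 N/mm


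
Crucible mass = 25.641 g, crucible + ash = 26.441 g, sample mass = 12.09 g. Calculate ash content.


Ash mass = 26.441 - 25.641 = 0.800 g
Ash% = 0.800 / 12.09 x 100 = 6.62%


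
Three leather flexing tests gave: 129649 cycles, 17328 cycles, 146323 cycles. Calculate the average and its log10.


Average = 97767 cycles
log10 = 4.99


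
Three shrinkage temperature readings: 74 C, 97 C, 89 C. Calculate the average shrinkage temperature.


Average = (74 + 97 + 89) / 3
Average = 260 / 3 = 86.7 C


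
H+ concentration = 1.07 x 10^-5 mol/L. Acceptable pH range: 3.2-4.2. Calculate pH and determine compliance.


pH = 4.97
Compliant: No


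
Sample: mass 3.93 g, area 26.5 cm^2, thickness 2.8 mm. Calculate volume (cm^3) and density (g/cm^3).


Volume = 7.420 cm^3
Density = 0.530 g/cm^3


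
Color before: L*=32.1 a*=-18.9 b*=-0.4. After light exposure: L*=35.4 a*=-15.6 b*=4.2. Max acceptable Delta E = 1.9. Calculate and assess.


dL = 3.3, da = 3.3, db = 4.6
dE = sqrt((3.3)^2 + (3.3)^2 + (4.6)^2) = 6.55
Max = 1.9
Passes: No


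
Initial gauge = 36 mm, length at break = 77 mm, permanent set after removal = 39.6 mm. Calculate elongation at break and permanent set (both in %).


Elongation at break = (77 - 36) / 36 x 100 = 113.9%
Permanent set = (39.6 - 36) / 36 x 100 = 10.0%


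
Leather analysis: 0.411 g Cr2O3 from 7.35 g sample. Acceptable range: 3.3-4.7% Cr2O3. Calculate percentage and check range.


Cr2O3 = 5.59%
Within range: No


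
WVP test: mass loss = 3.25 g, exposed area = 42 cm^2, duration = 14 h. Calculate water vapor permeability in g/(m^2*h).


55.27 g/(m^2*h)

WVP = mass_loss / (area x time) x 10000
WVP = 3.25 / (42 x 14) x 10000
WVP = 3.25 / 588 x 10000 = 55.27 g/(m^2*h)


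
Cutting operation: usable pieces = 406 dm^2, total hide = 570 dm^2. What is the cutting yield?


71.2%

Yield = usable / total x 100
Yield = 406 / 570 x 100 = 71.2%


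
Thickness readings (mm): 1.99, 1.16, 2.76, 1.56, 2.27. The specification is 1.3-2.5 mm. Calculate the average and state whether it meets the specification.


Sum = 9.74
Average = 9.74 / 5 = 1.95 mm
Specification range: 1.3 to 2.5 mm
Within spec: Yes


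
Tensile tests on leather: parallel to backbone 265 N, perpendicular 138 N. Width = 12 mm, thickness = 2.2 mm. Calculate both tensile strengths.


Area = 12 x 2.2 = 26.4 mm^2
TS (parallel) = 265 / 26.4 = 10.04 N/mm^2
TS (perpendicular) = 138 / 26.4 = 5.23 N/mm^2


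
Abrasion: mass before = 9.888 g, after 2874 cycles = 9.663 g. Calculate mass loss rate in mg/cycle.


Mass loss = 9.888 - 9.663 = 0.225 g
Rate = 0.225 / 2874 x 1000 = 0.078 mg/cycle


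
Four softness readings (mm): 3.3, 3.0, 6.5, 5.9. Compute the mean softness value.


4.68 mm

Sum = 3.3 + 3.0 + 6.5 + 5.9
Mean = 18.7 / 4 = 4.68 mm


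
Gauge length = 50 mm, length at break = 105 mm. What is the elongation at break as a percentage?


Extension = 105 - 50 = 55 mm
Elongation = 55 / 50 x 100 = 110.0%


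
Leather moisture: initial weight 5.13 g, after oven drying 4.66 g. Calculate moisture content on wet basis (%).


9.2%

Moisture = 5.13 - 4.66 = 0.47 g
MC = 0.47 / 5.13 x 100 = 9.2%


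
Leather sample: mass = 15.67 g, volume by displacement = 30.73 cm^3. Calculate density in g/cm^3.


0.510 g/cm^3

Density = mass / volume
Density = 15.67 / 30.73 = 0.510 g/cm^3


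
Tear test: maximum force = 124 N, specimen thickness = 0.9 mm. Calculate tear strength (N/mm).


137.8 N/mm

Tear strength = force / thickness
Tear = 124 / 0.9 = 137.8 N/mm


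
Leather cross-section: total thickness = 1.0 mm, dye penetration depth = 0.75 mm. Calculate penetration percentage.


Penetration% = 0.75 / 1.0 x 100
Penetration = 75.0%


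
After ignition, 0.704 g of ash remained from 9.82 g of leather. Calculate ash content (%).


Ash% = 0.704 / 9.82 x 100
Ash% = 7.17%


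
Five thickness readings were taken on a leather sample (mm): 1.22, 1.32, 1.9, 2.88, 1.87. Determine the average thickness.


Sum = 1.22 + 1.32 + 1.9 + 2.88 + 1.87 = 9.19
Average = 9.19 / 5 = 1.84 mm


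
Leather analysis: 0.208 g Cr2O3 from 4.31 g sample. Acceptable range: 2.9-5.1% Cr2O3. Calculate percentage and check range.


Cr2O3 = 4.83%
Within range: Yes


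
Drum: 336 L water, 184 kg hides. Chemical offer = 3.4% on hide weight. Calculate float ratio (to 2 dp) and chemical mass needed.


Float ratio = 336 / 184 = 1.83
Chemical = 184 x 3.4 / 100 = 6.256 kg


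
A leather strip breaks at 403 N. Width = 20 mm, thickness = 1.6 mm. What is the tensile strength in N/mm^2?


12.59 N/mm^2


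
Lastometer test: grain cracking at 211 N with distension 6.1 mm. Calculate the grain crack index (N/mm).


Grain crack index = force / distension
Index = 211 / 6.1 = 34.6 N/mm


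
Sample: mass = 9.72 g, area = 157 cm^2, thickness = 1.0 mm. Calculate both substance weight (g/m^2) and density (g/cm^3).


Substance weight = 619.1 g/m^2
Density = 0.619 g/cm^3


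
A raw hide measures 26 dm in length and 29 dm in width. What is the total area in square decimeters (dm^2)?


754 dm^2


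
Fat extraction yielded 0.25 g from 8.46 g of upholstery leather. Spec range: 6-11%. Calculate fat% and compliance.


Fat content = 3.0%
Compliant: No

Fat% = 0.25 / 8.46 x 100 = 3.0%
Spec range: 6-11%
Compliant: No


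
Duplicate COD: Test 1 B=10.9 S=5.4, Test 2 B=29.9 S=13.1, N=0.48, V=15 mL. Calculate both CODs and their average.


COD1 = (10.9 - 5.4) x 0.48 x 8000 / 15 = 1408.0 mg/L
COD2 = (29.9 - 13.1) x 0.48 x 8000 / 15 = 4300.8 mg/L
Average = (1408.0 + 4300.8) / 2 = 2854.4 mg/L


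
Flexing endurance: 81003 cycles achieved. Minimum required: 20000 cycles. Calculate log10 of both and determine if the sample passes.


Achieved: log10 = 4.91
Required: log10 = 4.30
Passes: Yes


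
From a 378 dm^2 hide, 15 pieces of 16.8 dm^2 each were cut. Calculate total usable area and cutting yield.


Usable area = 252.0 dm^2
Yield = 66.7%

Total usable = 15 x 16.8 = 252.0 dm^2
Yield = 252.0 / 378 x 100 = 66.7%


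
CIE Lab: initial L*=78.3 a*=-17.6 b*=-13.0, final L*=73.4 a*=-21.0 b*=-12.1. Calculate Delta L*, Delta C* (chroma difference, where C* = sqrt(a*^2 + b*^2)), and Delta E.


Delta L* = 73.4 - 78.3 = -4.9
C1* = sqrt((-17.6)^2 + (-13.0)^2) = 21.881
C2* = sqrt((-21.0)^2 + (-12.1)^2) = 24.237
Delta C* = 24.237 - 21.881 = 2.36
Delta E = sqrt((-4.9)^2 + (-3.4)^2 + (0.9)^2) = 6.03


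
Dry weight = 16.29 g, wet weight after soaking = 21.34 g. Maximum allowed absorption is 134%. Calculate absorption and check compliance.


Absorption = 31.0%
Compliant: Yes

WA = (21.34 - 16.29) / 16.29 x 100 = 31.0%
Maximum allowed: 134%
Compliant: Yes


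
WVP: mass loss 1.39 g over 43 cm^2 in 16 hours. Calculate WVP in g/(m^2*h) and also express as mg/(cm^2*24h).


WVP = 20.20 g/(m^2*h)
Daily rate = 48.49 mg/(cm^2*24h)

WVP = 1.39 / (43 x 16) x 10000 = 20.20 g/(m^2*h)
Mass loss in mg = 1.39 x 1000 = 1390 mg
Per cm^2 per 24h in mg: 1390 x 24 / (43 x 16) = 33360 / 688 = 48.49 mg/(cm^2*24h)


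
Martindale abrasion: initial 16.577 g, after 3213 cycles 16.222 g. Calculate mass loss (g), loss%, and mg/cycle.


Loss = 16.577 - 16.222 = 0.355 g
Loss% = 0.355 / 16.577 x 100 = 2.14%
Rate = 0.355 / 3213 x 1000 = 0.110 mg/cycle


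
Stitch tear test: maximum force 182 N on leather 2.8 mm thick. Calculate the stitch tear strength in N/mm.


65.0 N/mm

Stitch tear strength = force / thickness
STS = 182 / 2.8 = 65.0 N/mm


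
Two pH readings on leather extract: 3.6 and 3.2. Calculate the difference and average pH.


Difference = |3.6 - 3.2| = 0.4
Average = (3.6 + 3.2) / 2 = 3.40


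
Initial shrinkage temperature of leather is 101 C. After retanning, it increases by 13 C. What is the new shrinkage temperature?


114 C


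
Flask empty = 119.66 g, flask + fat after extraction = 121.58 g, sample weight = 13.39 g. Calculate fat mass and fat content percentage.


Fat mass = 121.58 - 119.66 = 1.92 g
Fat% = 1.92 / 13.39 x 100 = 14.3%


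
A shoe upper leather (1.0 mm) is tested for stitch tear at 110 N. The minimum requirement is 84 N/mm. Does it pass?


STS = 110.0 N/mm
Passes: Yes


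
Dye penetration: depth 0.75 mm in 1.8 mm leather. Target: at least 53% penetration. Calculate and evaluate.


Penetration = 0.75 / 1.8 x 100 = 41.7%
Target: 53%
Meets target: No


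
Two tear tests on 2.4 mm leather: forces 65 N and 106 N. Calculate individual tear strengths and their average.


Tear 1 = 27.1 N/mm
Tear 2 = 44.2 N/mm
Average = 35.7 N/mm

Tear 1 = 65 / 2.4 = 27.1 N/mm
Tear 2 = 106 / 2.4 = 44.2 N/mm
Average = (27.1 + 44.2) / 2 = 35.7 N/mm


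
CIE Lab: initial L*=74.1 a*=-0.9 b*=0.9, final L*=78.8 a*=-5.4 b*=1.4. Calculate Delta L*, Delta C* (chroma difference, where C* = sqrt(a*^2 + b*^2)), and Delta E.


Delta L* = 4.7
Delta C* = 4.31
Delta E = 6.53

Delta L* = 78.8 - 74.1 = 4.7
C1* = sqrt((-0.9)^2 + (0.9)^2) = 1.273
C2* = sqrt((-5.4)^2 + (1.4)^2) = 5.579
Delta C* = 5.579 - 1.273 = 4.31
Delta E = sqrt((4.7)^2 + (-4.5)^2 + (0.5)^2) = 6.53


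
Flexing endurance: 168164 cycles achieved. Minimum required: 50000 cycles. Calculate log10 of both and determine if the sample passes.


Achieved: log10 = 5.23
Required: log10 = 4.70
Passes: Yes


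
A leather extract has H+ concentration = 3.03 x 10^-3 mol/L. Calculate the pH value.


pH = -log10[H+]
pH = -log10(3.03 x 10^-3) = 2.52


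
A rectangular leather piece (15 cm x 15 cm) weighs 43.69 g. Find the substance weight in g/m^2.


Area = 15 x 15 = 225 cm^2
SW = 43.69 / 225 x 10000 = 1941.8 g/m^2


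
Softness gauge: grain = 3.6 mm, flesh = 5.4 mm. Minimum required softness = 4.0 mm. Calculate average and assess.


Average = (3.6 + 5.4) / 2 = 4.50 mm
Minimum = 4.0 mm
Meets requirement: Yes


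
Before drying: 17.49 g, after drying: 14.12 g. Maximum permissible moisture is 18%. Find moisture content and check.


MC = (17.49 - 14.12) / 17.49 x 100 = 19.3%
Maximum: 18%
Acceptable: No


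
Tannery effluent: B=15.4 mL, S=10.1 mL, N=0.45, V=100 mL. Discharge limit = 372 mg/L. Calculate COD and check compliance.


COD = 190.8 mg/L
Compliant: Yes


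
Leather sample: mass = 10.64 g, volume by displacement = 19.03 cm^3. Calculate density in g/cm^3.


0.559 g/cm^3

Density = mass / volume
Density = 10.64 / 19.03 = 0.559 g/cm^3


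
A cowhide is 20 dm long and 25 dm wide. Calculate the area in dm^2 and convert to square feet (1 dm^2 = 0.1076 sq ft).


500 dm^2
53.80 sq ft

Area = 20 x 25 = 500 dm^2
Conversion: 500 x 0.1076 = 53.80 sq ft


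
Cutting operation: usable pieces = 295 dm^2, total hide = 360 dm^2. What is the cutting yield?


81.9%

Yield = usable / total x 100
Yield = 295 / 360 x 100 = 81.9%


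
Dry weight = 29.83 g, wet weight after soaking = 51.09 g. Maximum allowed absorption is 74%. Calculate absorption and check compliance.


WA = (51.09 - 29.83) / 29.83 x 100 = 71.3%
Maximum allowed: 74%
Compliant: Yes


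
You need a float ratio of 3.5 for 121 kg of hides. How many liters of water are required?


423.5 L


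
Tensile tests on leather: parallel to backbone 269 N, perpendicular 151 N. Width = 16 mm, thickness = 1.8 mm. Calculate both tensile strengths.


Area = 16 x 1.8 = 28.8 mm^2
TS (parallel) = 269 / 28.8 = 9.34 N/mm^2
TS (perpendicular) = 151 / 28.8 = 5.24 N/mm^2


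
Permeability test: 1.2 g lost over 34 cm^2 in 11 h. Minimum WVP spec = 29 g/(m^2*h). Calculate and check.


WVP = 32.09 g/(m^2*h)
Meets specification: Yes

WVP = 1.2 / (34 x 11) x 10000 = 32.09 g/(m^2*h)
Minimum: 29 g/(m^2*h)
Meets spec: Yes


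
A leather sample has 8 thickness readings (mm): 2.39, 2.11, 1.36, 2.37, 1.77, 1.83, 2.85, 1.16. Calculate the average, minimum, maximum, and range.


Sum = 15.84
Average = 15.84 / 8 = 1.98 mm
Minimum = 1.16 mm
Maximum = 2.85 mm
Range = 2.85 - 1.16 = 1.69 mm


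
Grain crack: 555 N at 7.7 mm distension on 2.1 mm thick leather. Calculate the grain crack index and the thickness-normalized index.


Crack index = 555 / 7.7 = 72.1 N/mm
Normalized = 72.1 / 2.1 = 34.3 N/mm per mm


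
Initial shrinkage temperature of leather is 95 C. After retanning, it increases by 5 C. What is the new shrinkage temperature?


100 C


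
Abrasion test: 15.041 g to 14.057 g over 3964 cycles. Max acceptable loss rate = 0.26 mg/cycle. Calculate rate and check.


Loss = 15.041 - 14.057 = 0.984 g
Rate = 0.984 g / 3964 cycles x 1000 = 0.248 mg/cycle
Max = 0.26 mg/cycle
Passes: Yes


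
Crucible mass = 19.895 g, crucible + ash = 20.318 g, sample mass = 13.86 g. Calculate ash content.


Ash mass = 20.318 - 19.895 = 0.423 g
Ash% = 0.423 / 13.86 x 100 = 3.05%


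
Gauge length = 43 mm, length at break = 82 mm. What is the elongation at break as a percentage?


Extension = 82 - 43 = 39 mm
Elongation = 39 / 43 x 100 = 90.7%


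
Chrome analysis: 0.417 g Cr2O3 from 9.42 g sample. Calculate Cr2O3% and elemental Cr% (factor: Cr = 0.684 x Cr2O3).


Cr2O3 = 4.43%
Cr = 3.03%

Cr2O3% = 0.417 / 9.42 x 100 = 4.43%
Cr% = 4.43 x 0.684 = 3.03%


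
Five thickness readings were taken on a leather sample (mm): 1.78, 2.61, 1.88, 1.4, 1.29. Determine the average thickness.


1.79 mm

Sum = 1.78 + 2.61 + 1.88 + 1.4 + 1.29 = 8.96
Average = 8.96 / 5 = 1.79 mm


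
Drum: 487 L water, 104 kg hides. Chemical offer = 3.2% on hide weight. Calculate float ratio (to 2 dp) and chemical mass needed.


Float ratio = 487 / 104 = 4.68
Chemical = 104 x 3.2 / 100 = 3.328 kg


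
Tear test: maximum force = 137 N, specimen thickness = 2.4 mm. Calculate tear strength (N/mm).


Tear strength = force / thickness
Tear = 137 / 2.4 = 57.1 N/mm


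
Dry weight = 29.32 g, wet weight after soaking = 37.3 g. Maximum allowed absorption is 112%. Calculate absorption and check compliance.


Absorption = 27.2%
Compliant: Yes

WA = (37.3 - 29.32) / 29.32 x 100 = 27.2%
Maximum allowed: 112%
Compliant: Yes


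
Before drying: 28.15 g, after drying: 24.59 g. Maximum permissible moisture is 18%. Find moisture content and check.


MC = (28.15 - 24.59) / 28.15 x 100 = 12.6%
Maximum: 18%
Acceptable: Yes


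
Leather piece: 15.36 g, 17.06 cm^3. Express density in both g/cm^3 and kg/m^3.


0.900 g/cm^3
900 kg/m^3

Density = 15.36 / 17.06 = 0.900 g/cm^3
Convert: 0.900 x 1000 = 900 kg/m^3


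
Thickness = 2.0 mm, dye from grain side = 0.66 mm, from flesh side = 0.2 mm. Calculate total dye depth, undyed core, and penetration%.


Total dyed = 0.86 mm
Undyed core = 1.14 mm
Penetration = 43.0%

Total dyed = 0.66 + 0.2 = 0.86 mm
Undyed core = 2.0 - 0.86 = 1.14 mm
Penetration = 0.86 / 2.0 x 100 = 43.0%


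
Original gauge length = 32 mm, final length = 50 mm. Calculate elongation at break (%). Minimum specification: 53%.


Elongation = 56.3%
Meets spec: Yes

Extension = 50 - 32 = 18 mm
Elongation = 18 / 32 x 100 = 56.3%
Minimum required: 53%
Meets specification: Yes


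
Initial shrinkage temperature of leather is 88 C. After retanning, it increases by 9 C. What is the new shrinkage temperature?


New Ts = 88 + 9 = 97 C


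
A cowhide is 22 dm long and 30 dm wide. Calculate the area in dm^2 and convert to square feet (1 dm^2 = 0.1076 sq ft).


Area = 22 x 30 = 660 dm^2
Conversion: 660 x 0.1076 = 71.02 sq ft


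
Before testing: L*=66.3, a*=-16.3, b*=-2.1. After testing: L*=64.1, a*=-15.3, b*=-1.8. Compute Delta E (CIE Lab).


Delta E = 2.44

dL = 64.1 - 66.3 = -2.2
da = -15.3 - (-16.3) = 1.0
db = -1.8 - (-2.1) = 0.3
dE = sqrt((-2.2)^2 + (1.0)^2 + (0.3)^2) = 2.44


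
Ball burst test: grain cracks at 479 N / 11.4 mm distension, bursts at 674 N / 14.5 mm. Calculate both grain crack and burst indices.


Crack index = 42.0 N/mm
Burst index = 46.5 N/mm

Crack index = 479 / 11.4 = 42.0 N/mm
Burst index = 674 / 14.5 = 46.5 N/mm


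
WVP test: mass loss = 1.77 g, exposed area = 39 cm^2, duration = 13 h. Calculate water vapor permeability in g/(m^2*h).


WVP = mass_loss / (area x time) x 10000
WVP = 1.77 / (39 x 13) x 10000
WVP = 1.77 / 507 x 10000 = 34.91 g/(m^2*h)


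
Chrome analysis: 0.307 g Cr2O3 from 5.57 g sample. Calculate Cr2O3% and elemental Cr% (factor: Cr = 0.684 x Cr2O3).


Cr2O3 = 5.51%
Cr = 3.77%

Cr2O3% = 0.307 / 5.57 x 100 = 5.51%
Cr% = 5.51 x 0.684 = 3.77%


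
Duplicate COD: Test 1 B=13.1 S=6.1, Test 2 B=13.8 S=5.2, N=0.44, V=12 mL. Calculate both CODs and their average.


COD1 = 2053.3 mg/L
COD2 = 2522.7 mg/L
Average = 2288.0 mg/L

COD1 = (13.1 - 6.1) x 0.44 x 8000 / 12 = 2053.3 mg/L
COD2 = (13.8 - 5.2) x 0.44 x 8000 / 12 = 2522.7 mg/L
Average = (2053.3 + 2522.7) / 2 = 2288.0 mg/L


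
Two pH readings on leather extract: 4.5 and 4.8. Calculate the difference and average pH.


Difference = |4.5 - 4.8| = 0.3
Average = (4.5 + 4.8) / 2 = 4.65


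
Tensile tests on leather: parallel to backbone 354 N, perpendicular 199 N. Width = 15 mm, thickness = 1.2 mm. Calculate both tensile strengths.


Area = 15 x 1.2 = 18.0 mm^2
TS (parallel) = 354 / 18.0 = 19.67 N/mm^2
TS (perpendicular) = 199 / 18.0 = 11.06 N/mm^2


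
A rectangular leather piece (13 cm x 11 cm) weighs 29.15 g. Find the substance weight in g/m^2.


Area = 13 x 11 = 143 cm^2
SW = 29.15 / 143 x 10000 = 2038.5 g/m^2


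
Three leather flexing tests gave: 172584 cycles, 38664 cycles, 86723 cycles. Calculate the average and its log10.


Average = 99324 cycles
log10 = 5.00

Average = (172584 + 38664 + 86723) / 3 = 99324 cycles
log10(99324) = 5.00


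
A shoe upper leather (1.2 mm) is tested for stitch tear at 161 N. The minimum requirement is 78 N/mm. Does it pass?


STS = 134.2 N/mm
Passes: Yes


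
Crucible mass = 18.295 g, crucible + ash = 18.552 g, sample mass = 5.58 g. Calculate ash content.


Ash mass = 0.257 g
Ash content = 4.61%


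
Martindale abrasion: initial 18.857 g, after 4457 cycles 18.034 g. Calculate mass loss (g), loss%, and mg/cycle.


Loss = 18.857 - 18.034 = 0.823 g
Loss% = 0.823 / 18.857 x 100 = 4.36%
Rate = 0.823 / 4457 x 1000 = 0.185 mg/cycle


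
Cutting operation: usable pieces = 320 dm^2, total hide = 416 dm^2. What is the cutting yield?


Yield = usable / total x 100
Yield = 320 / 416 x 100 = 76.9%


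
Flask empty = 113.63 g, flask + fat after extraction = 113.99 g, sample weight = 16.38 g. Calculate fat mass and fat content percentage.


Fat mass = 0.36 g
Fat content = 2.2%

Fat mass = 113.99 - 113.63 = 0.36 g
Fat% = 0.36 / 16.38 x 100 = 2.2%


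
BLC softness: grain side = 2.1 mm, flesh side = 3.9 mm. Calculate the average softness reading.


3.00 mm

Average = (2.1 + 3.9) / 2
Average = 3.00 mm


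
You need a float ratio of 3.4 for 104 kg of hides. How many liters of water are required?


353.6 L

Water = hide weight x target ratio
Water = 104 x 3.4 = 353.6 L


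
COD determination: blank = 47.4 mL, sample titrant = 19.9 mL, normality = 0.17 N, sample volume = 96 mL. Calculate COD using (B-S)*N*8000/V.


389.6 mg/L

COD = (47.4 - 19.9) x 0.17 x 8000 / 96
COD = 27.5 x 0.17 x 8000 / 96
COD = 389.6 mg/L


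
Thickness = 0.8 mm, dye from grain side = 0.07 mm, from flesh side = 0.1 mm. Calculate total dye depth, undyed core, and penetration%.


Total dyed = 0.07 + 0.1 = 0.17 mm
Undyed core = 0.8 - 0.17 = 0.63 mm
Penetration = 0.17 / 0.8 x 100 = 21.3%
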